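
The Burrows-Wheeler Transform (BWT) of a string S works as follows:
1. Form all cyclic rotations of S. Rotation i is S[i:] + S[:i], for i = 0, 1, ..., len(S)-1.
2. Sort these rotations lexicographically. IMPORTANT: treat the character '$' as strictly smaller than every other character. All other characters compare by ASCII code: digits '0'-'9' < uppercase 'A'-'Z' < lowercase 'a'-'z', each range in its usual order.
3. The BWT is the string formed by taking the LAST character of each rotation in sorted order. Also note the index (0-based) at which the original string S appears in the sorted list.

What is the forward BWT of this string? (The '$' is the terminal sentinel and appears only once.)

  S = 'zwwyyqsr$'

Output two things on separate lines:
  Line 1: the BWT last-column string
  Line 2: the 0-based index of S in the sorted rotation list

Answer: rysqzwyw$
8

Derivation:
All 9 rotations (rotation i = S[i:]+S[:i]):
  rot[0] = zwwyyqsr$
  rot[1] = wwyyqsr$z
  rot[2] = wyyqsr$zw
  rot[3] = yyqsr$zww
  rot[4] = yqsr$zwwy
  rot[5] = qsr$zwwyy
  rot[6] = sr$zwwyyq
  rot[7] = r$zwwyyqs
  rot[8] = $zwwyyqsr
Sorted (with $ < everything):
  sorted[0] = $zwwyyqsr  (last char: 'r')
  sorted[1] = qsr$zwwyy  (last char: 'y')
  sorted[2] = r$zwwyyqs  (last char: 's')
  sorted[3] = sr$zwwyyq  (last char: 'q')
  sorted[4] = wwyyqsr$z  (last char: 'z')
  sorted[5] = wyyqsr$zw  (last char: 'w')
  sorted[6] = yqsr$zwwy  (last char: 'y')
  sorted[7] = yyqsr$zww  (last char: 'w')
  sorted[8] = zwwyyqsr$  (last char: '$')
Last column: rysqzwyw$
Original string S is at sorted index 8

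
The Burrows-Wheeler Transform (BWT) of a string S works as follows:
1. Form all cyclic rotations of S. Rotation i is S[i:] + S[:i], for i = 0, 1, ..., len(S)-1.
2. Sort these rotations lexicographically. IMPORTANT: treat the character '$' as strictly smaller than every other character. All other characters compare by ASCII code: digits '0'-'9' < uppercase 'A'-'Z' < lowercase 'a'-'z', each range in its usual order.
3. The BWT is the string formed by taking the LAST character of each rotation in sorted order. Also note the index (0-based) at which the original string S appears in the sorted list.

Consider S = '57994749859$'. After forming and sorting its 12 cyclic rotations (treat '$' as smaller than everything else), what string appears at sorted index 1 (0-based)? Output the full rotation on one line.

All 12 rotations (rotation i = S[i:]+S[:i]):
  rot[0] = 57994749859$
  rot[1] = 7994749859$5
  rot[2] = 994749859$57
  rot[3] = 94749859$579
  rot[4] = 4749859$5799
  rot[5] = 749859$57994
  rot[6] = 49859$579947
  rot[7] = 9859$5799474
  rot[8] = 859$57994749
  rot[9] = 59$579947498
  rot[10] = 9$5799474985
  rot[11] = $57994749859
Sorted (with $ < everything):
  sorted[0] = $57994749859
  sorted[1] = 4749859$5799
  sorted[2] = 49859$579947
  sorted[3] = 57994749859$
  sorted[4] = 59$579947498
  sorted[5] = 749859$57994
  sorted[6] = 7994749859$5
  sorted[7] = 859$57994749
  sorted[8] = 9$5799474985
  sorted[9] = 94749859$579
  sorted[10] = 9859$5799474
  sorted[11] = 994749859$57
sorted[1] = 4749859$5799

Answer: 4749859$5799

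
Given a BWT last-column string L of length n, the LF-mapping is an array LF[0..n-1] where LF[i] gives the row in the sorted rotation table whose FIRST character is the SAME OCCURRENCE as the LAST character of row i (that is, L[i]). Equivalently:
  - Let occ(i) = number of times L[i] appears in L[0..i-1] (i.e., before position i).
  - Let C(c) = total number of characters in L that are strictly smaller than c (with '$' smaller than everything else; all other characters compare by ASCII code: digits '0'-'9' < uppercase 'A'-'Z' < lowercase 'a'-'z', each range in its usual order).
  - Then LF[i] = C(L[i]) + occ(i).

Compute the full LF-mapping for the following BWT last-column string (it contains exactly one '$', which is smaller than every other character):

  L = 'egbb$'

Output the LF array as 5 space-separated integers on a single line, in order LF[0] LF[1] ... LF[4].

Char counts: '$':1, 'b':2, 'e':1, 'g':1
C (first-col start): C('$')=0, C('b')=1, C('e')=3, C('g')=4
L[0]='e': occ=0, LF[0]=C('e')+0=3+0=3
L[1]='g': occ=0, LF[1]=C('g')+0=4+0=4
L[2]='b': occ=0, LF[2]=C('b')+0=1+0=1
L[3]='b': occ=1, LF[3]=C('b')+1=1+1=2
L[4]='$': occ=0, LF[4]=C('$')+0=0+0=0

Answer: 3 4 1 2 0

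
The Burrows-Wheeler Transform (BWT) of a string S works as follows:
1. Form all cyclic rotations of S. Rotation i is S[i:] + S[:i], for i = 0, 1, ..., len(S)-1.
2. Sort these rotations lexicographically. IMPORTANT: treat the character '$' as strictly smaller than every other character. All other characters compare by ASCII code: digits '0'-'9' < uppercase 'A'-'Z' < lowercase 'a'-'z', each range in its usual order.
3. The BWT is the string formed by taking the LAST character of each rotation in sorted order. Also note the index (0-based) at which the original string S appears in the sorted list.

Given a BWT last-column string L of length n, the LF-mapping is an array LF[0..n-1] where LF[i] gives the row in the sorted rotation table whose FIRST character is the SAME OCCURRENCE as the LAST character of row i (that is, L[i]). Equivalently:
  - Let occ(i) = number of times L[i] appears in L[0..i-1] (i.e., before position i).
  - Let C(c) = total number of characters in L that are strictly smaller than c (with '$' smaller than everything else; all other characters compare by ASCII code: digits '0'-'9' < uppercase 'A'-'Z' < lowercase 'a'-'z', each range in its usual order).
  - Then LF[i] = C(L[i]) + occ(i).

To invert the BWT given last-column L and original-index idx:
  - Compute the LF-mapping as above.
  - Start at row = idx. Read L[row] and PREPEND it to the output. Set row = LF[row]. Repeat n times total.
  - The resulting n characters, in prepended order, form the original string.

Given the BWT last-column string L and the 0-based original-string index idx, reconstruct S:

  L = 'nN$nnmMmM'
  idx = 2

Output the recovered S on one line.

LF mapping: 6 3 0 7 8 4 1 5 2
Walk LF starting at row 2, prepending L[row]:
  step 1: row=2, L[2]='$', prepend. Next row=LF[2]=0
  step 2: row=0, L[0]='n', prepend. Next row=LF[0]=6
  step 3: row=6, L[6]='M', prepend. Next row=LF[6]=1
  step 4: row=1, L[1]='N', prepend. Next row=LF[1]=3
  step 5: row=3, L[3]='n', prepend. Next row=LF[3]=7
  step 6: row=7, L[7]='m', prepend. Next row=LF[7]=5
  step 7: row=5, L[5]='m', prepend. Next row=LF[5]=4
  step 8: row=4, L[4]='n', prepend. Next row=LF[4]=8
  step 9: row=8, L[8]='M', prepend. Next row=LF[8]=2
Reversed output: MnmmnNMn$

Answer: MnmmnNMn$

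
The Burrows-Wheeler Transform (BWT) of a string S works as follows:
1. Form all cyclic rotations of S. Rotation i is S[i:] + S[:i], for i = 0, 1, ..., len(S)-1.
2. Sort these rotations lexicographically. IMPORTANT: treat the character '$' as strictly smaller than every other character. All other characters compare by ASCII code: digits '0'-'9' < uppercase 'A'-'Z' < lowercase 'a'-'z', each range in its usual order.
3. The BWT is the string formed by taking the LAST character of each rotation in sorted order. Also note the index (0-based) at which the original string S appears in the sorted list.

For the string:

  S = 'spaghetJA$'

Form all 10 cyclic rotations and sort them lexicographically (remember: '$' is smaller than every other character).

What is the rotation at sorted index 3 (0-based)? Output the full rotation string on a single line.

Answer: aghetJA$sp

Derivation:
All 10 rotations (rotation i = S[i:]+S[:i]):
  rot[0] = spaghetJA$
  rot[1] = paghetJA$s
  rot[2] = aghetJA$sp
  rot[3] = ghetJA$spa
  rot[4] = hetJA$spag
  rot[5] = etJA$spagh
  rot[6] = tJA$spaghe
  rot[7] = JA$spaghet
  rot[8] = A$spaghetJ
  rot[9] = $spaghetJA
Sorted (with $ < everything):
  sorted[0] = $spaghetJA
  sorted[1] = A$spaghetJ
  sorted[2] = JA$spaghet
  sorted[3] = aghetJA$sp
  sorted[4] = etJA$spagh
  sorted[5] = ghetJA$spa
  sorted[6] = hetJA$spag
  sorted[7] = paghetJA$s
  sorted[8] = spaghetJA$
  sorted[9] = tJA$spaghe
sorted[3] = aghetJA$sp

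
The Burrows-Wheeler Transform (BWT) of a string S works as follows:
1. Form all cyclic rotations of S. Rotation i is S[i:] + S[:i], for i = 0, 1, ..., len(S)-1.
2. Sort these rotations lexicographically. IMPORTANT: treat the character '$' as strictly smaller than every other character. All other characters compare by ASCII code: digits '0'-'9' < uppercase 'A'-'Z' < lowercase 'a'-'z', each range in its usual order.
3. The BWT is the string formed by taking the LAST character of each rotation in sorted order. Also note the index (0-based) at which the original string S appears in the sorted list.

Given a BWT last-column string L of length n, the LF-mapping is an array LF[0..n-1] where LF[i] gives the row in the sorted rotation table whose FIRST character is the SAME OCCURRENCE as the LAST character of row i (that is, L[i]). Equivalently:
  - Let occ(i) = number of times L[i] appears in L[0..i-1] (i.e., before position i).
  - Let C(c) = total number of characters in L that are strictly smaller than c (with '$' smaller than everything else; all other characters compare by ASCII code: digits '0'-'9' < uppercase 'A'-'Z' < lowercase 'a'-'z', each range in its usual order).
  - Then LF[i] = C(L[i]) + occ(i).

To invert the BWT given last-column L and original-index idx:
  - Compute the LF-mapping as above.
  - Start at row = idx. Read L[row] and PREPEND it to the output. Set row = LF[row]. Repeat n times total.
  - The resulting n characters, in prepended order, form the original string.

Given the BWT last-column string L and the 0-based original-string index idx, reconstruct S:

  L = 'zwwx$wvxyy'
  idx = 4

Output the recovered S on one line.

Answer: wxwwvxyyz$

Derivation:
LF mapping: 9 2 3 5 0 4 1 6 7 8
Walk LF starting at row 4, prepending L[row]:
  step 1: row=4, L[4]='$', prepend. Next row=LF[4]=0
  step 2: row=0, L[0]='z', prepend. Next row=LF[0]=9
  step 3: row=9, L[9]='y', prepend. Next row=LF[9]=8
  step 4: row=8, L[8]='y', prepend. Next row=LF[8]=7
  step 5: row=7, L[7]='x', prepend. Next row=LF[7]=6
  step 6: row=6, L[6]='v', prepend. Next row=LF[6]=1
  step 7: row=1, L[1]='w', prepend. Next row=LF[1]=2
  step 8: row=2, L[2]='w', prepend. Next row=LF[2]=3
  step 9: row=3, L[3]='x', prepend. Next row=LF[3]=5
  step 10: row=5, L[5]='w', prepend. Next row=LF[5]=4
Reversed output: wxwwvxyyz$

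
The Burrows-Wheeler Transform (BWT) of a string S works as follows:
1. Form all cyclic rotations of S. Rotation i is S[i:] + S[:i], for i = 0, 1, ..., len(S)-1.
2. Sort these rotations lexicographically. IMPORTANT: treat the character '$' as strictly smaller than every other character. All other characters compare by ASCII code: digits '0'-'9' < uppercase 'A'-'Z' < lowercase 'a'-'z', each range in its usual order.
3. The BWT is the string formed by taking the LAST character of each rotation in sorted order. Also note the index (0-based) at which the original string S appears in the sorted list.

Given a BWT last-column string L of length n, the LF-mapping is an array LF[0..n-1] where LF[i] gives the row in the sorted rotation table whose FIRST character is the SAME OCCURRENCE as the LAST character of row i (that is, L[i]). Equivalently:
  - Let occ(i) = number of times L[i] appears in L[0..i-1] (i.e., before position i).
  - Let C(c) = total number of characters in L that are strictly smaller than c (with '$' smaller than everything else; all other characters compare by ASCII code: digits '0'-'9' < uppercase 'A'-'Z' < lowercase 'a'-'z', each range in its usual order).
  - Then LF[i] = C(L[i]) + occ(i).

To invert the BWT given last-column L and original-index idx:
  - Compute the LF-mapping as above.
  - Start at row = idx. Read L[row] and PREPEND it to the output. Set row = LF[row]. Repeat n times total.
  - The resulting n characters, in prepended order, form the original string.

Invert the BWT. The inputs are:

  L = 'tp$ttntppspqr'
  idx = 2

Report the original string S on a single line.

Answer: pnptprtqtpst$

Derivation:
LF mapping: 9 2 0 10 11 1 12 3 4 8 5 6 7
Walk LF starting at row 2, prepending L[row]:
  step 1: row=2, L[2]='$', prepend. Next row=LF[2]=0
  step 2: row=0, L[0]='t', prepend. Next row=LF[0]=9
  step 3: row=9, L[9]='s', prepend. Next row=LF[9]=8
  step 4: row=8, L[8]='p', prepend. Next row=LF[8]=4
  step 5: row=4, L[4]='t', prepend. Next row=LF[4]=11
  step 6: row=11, L[11]='q', prepend. Next row=LF[11]=6
  step 7: row=6, L[6]='t', prepend. Next row=LF[6]=12
  step 8: row=12, L[12]='r', prepend. Next row=LF[12]=7
  step 9: row=7, L[7]='p', prepend. Next row=LF[7]=3
  step 10: row=3, L[3]='t', prepend. Next row=LF[3]=10
  step 11: row=10, L[10]='p', prepend. Next row=LF[10]=5
  step 12: row=5, L[5]='n', prepend. Next row=LF[5]=1
  step 13: row=1, L[1]='p', prepend. Next row=LF[1]=2
Reversed output: pnptprtqtpst$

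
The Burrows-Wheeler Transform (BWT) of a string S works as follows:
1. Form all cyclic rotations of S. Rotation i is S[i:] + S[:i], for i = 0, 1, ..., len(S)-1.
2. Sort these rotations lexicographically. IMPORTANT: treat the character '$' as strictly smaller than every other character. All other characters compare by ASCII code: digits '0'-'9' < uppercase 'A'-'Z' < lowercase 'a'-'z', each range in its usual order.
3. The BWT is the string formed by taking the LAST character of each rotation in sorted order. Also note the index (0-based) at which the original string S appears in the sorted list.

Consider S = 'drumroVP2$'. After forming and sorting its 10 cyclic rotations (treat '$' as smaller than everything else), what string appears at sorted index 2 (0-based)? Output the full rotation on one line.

Answer: P2$drumroV

Derivation:
All 10 rotations (rotation i = S[i:]+S[:i]):
  rot[0] = drumroVP2$
  rot[1] = rumroVP2$d
  rot[2] = umroVP2$dr
  rot[3] = mroVP2$dru
  rot[4] = roVP2$drum
  rot[5] = oVP2$drumr
  rot[6] = VP2$drumro
  rot[7] = P2$drumroV
  rot[8] = 2$drumroVP
  rot[9] = $drumroVP2
Sorted (with $ < everything):
  sorted[0] = $drumroVP2
  sorted[1] = 2$drumroVP
  sorted[2] = P2$drumroV
  sorted[3] = VP2$drumro
  sorted[4] = drumroVP2$
  sorted[5] = mroVP2$dru
  sorted[6] = oVP2$drumr
  sorted[7] = roVP2$drum
  sorted[8] = rumroVP2$d
  sorted[9] = umroVP2$dr
sorted[2] = P2$drumroV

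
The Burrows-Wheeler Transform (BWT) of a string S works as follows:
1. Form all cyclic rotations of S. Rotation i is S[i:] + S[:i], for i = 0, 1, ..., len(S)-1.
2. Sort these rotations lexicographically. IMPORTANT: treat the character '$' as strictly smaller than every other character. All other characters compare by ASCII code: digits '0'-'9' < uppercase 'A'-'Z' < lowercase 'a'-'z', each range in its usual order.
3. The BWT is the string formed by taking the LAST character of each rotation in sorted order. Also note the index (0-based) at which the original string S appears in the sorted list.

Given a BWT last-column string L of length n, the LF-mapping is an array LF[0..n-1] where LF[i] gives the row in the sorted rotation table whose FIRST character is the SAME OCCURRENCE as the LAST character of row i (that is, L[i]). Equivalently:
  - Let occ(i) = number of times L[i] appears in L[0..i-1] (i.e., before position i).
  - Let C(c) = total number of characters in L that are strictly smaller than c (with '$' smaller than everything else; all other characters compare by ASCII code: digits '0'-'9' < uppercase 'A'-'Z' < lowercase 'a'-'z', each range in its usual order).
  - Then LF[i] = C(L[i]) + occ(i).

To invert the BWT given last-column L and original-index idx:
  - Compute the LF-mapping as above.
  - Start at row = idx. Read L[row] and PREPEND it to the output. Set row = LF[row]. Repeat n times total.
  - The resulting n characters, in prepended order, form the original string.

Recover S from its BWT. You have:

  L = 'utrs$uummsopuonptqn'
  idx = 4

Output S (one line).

LF mapping: 15 13 10 11 0 16 17 1 2 12 5 7 18 6 3 8 14 9 4
Walk LF starting at row 4, prepending L[row]:
  step 1: row=4, L[4]='$', prepend. Next row=LF[4]=0
  step 2: row=0, L[0]='u', prepend. Next row=LF[0]=15
  step 3: row=15, L[15]='p', prepend. Next row=LF[15]=8
  step 4: row=8, L[8]='m', prepend. Next row=LF[8]=2
  step 5: row=2, L[2]='r', prepend. Next row=LF[2]=10
  step 6: row=10, L[10]='o', prepend. Next row=LF[10]=5
  step 7: row=5, L[5]='u', prepend. Next row=LF[5]=16
  step 8: row=16, L[16]='t', prepend. Next row=LF[16]=14
  step 9: row=14, L[14]='n', prepend. Next row=LF[14]=3
  step 10: row=3, L[3]='s', prepend. Next row=LF[3]=11
  step 11: row=11, L[11]='p', prepend. Next row=LF[11]=7
  step 12: row=7, L[7]='m', prepend. Next row=LF[7]=1
  step 13: row=1, L[1]='t', prepend. Next row=LF[1]=13
  step 14: row=13, L[13]='o', prepend. Next row=LF[13]=6
  step 15: row=6, L[6]='u', prepend. Next row=LF[6]=17
  step 16: row=17, L[17]='q', prepend. Next row=LF[17]=9
  step 17: row=9, L[9]='s', prepend. Next row=LF[9]=12
  step 18: row=12, L[12]='u', prepend. Next row=LF[12]=18
  step 19: row=18, L[18]='n', prepend. Next row=LF[18]=4
Reversed output: nusquotmpsntuormpu$

Answer: nusquotmpsntuormpu$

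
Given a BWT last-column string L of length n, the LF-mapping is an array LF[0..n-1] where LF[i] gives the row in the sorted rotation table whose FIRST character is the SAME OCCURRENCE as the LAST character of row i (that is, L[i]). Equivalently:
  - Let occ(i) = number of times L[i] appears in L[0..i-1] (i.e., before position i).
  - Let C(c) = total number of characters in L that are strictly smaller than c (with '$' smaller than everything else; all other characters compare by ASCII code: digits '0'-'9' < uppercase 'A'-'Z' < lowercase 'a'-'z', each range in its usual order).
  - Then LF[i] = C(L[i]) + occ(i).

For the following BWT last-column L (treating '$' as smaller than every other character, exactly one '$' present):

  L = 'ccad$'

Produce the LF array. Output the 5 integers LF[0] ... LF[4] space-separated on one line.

Char counts: '$':1, 'a':1, 'c':2, 'd':1
C (first-col start): C('$')=0, C('a')=1, C('c')=2, C('d')=4
L[0]='c': occ=0, LF[0]=C('c')+0=2+0=2
L[1]='c': occ=1, LF[1]=C('c')+1=2+1=3
L[2]='a': occ=0, LF[2]=C('a')+0=1+0=1
L[3]='d': occ=0, LF[3]=C('d')+0=4+0=4
L[4]='$': occ=0, LF[4]=C('$')+0=0+0=0

Answer: 2 3 1 4 0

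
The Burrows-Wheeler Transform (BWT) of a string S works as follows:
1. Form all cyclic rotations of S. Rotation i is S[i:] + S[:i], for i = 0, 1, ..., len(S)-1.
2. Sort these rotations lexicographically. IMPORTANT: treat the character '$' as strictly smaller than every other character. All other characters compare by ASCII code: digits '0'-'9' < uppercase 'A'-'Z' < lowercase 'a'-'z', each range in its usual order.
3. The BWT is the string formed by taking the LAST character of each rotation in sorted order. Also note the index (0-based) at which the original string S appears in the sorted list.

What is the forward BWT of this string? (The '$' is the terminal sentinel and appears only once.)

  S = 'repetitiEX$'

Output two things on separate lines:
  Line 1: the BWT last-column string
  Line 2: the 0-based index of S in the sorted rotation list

Answer: XiErptte$ie
8

Derivation:
All 11 rotations (rotation i = S[i:]+S[:i]):
  rot[0] = repetitiEX$
  rot[1] = epetitiEX$r
  rot[2] = petitiEX$re
  rot[3] = etitiEX$rep
  rot[4] = titiEX$repe
  rot[5] = itiEX$repet
  rot[6] = tiEX$repeti
  rot[7] = iEX$repetit
  rot[8] = EX$repetiti
  rot[9] = X$repetitiE
  rot[10] = $repetitiEX
Sorted (with $ < everything):
  sorted[0] = $repetitiEX  (last char: 'X')
  sorted[1] = EX$repetiti  (last char: 'i')
  sorted[2] = X$repetitiE  (last char: 'E')
  sorted[3] = epetitiEX$r  (last char: 'r')
  sorted[4] = etitiEX$rep  (last char: 'p')
  sorted[5] = iEX$repetit  (last char: 't')
  sorted[6] = itiEX$repet  (last char: 't')
  sorted[7] = petitiEX$re  (last char: 'e')
  sorted[8] = repetitiEX$  (last char: '$')
  sorted[9] = tiEX$repeti  (last char: 'i')
  sorted[10] = titiEX$repe  (last char: 'e')
Last column: XiErptte$ie
Original string S is at sorted index 8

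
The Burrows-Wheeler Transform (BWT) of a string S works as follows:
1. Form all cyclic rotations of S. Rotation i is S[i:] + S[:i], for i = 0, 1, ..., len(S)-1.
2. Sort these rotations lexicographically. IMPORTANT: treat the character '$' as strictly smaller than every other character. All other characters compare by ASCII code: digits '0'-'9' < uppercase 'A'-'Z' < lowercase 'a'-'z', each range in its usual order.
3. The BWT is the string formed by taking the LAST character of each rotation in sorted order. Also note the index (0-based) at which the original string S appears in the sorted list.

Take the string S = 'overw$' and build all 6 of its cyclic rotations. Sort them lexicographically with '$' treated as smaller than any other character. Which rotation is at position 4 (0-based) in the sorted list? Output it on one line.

All 6 rotations (rotation i = S[i:]+S[:i]):
  rot[0] = overw$
  rot[1] = verw$o
  rot[2] = erw$ov
  rot[3] = rw$ove
  rot[4] = w$over
  rot[5] = $overw
Sorted (with $ < everything):
  sorted[0] = $overw
  sorted[1] = erw$ov
  sorted[2] = overw$
  sorted[3] = rw$ove
  sorted[4] = verw$o
  sorted[5] = w$over
sorted[4] = verw$o

Answer: verw$o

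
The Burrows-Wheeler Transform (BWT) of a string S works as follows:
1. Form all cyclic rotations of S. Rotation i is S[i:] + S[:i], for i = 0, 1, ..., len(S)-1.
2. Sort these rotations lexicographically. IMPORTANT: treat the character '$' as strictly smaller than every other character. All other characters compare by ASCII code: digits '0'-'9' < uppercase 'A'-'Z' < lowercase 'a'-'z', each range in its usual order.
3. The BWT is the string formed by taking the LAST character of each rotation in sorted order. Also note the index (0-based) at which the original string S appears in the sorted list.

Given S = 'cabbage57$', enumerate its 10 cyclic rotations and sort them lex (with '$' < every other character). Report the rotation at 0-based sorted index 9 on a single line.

Answer: ge57$cabba

Derivation:
All 10 rotations (rotation i = S[i:]+S[:i]):
  rot[0] = cabbage57$
  rot[1] = abbage57$c
  rot[2] = bbage57$ca
  rot[3] = bage57$cab
  rot[4] = age57$cabb
  rot[5] = ge57$cabba
  rot[6] = e57$cabbag
  rot[7] = 57$cabbage
  rot[8] = 7$cabbage5
  rot[9] = $cabbage57
Sorted (with $ < everything):
  sorted[0] = $cabbage57
  sorted[1] = 57$cabbage
  sorted[2] = 7$cabbage5
  sorted[3] = abbage57$c
  sorted[4] = age57$cabb
  sorted[5] = bage57$cab
  sorted[6] = bbage57$ca
  sorted[7] = cabbage57$
  sorted[8] = e57$cabbag
  sorted[9] = ge57$cabba
sorted[9] = ge57$cabba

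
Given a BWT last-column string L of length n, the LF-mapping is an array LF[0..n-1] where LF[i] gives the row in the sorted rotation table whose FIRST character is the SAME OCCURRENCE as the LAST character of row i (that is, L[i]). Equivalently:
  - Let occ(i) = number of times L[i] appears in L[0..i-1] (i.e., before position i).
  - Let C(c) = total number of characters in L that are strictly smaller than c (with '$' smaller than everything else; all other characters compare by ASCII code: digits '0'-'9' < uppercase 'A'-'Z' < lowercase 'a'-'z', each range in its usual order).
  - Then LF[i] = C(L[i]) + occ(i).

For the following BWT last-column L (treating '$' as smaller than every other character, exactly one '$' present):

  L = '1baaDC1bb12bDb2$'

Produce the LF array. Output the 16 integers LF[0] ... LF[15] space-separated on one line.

Char counts: '$':1, '1':3, '2':2, 'C':1, 'D':2, 'a':2, 'b':5
C (first-col start): C('$')=0, C('1')=1, C('2')=4, C('C')=6, C('D')=7, C('a')=9, C('b')=11
L[0]='1': occ=0, LF[0]=C('1')+0=1+0=1
L[1]='b': occ=0, LF[1]=C('b')+0=11+0=11
L[2]='a': occ=0, LF[2]=C('a')+0=9+0=9
L[3]='a': occ=1, LF[3]=C('a')+1=9+1=10
L[4]='D': occ=0, LF[4]=C('D')+0=7+0=7
L[5]='C': occ=0, LF[5]=C('C')+0=6+0=6
L[6]='1': occ=1, LF[6]=C('1')+1=1+1=2
L[7]='b': occ=1, LF[7]=C('b')+1=11+1=12
L[8]='b': occ=2, LF[8]=C('b')+2=11+2=13
L[9]='1': occ=2, LF[9]=C('1')+2=1+2=3
L[10]='2': occ=0, LF[10]=C('2')+0=4+0=4
L[11]='b': occ=3, LF[11]=C('b')+3=11+3=14
L[12]='D': occ=1, LF[12]=C('D')+1=7+1=8
L[13]='b': occ=4, LF[13]=C('b')+4=11+4=15
L[14]='2': occ=1, LF[14]=C('2')+1=4+1=5
L[15]='$': occ=0, LF[15]=C('$')+0=0+0=0

Answer: 1 11 9 10 7 6 2 12 13 3 4 14 8 15 5 0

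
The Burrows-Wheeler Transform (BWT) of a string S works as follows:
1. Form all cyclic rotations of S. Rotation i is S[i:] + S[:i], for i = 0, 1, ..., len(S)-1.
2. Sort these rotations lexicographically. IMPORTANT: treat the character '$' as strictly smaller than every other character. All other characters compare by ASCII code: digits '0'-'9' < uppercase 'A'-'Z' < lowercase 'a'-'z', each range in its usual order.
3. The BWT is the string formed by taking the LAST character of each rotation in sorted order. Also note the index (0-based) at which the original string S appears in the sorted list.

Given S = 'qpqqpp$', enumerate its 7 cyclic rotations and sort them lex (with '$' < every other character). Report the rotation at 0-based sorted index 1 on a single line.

Answer: p$qpqqp

Derivation:
All 7 rotations (rotation i = S[i:]+S[:i]):
  rot[0] = qpqqpp$
  rot[1] = pqqpp$q
  rot[2] = qqpp$qp
  rot[3] = qpp$qpq
  rot[4] = pp$qpqq
  rot[5] = p$qpqqp
  rot[6] = $qpqqpp
Sorted (with $ < everything):
  sorted[0] = $qpqqpp
  sorted[1] = p$qpqqp
  sorted[2] = pp$qpqq
  sorted[3] = pqqpp$q
  sorted[4] = qpp$qpq
  sorted[5] = qpqqpp$
  sorted[6] = qqpp$qp
sorted[1] = p$qpqqp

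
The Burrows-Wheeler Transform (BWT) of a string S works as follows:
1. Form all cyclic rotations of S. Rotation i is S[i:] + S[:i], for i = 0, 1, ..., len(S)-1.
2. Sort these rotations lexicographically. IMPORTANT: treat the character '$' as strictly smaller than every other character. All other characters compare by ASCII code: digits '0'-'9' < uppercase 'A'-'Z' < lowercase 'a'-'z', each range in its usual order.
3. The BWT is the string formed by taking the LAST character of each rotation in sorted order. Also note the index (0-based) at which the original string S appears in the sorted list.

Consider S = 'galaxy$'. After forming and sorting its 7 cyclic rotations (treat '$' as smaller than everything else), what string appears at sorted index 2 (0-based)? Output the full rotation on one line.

Answer: axy$gal

Derivation:
All 7 rotations (rotation i = S[i:]+S[:i]):
  rot[0] = galaxy$
  rot[1] = alaxy$g
  rot[2] = laxy$ga
  rot[3] = axy$gal
  rot[4] = xy$gala
  rot[5] = y$galax
  rot[6] = $galaxy
Sorted (with $ < everything):
  sorted[0] = $galaxy
  sorted[1] = alaxy$g
  sorted[2] = axy$gal
  sorted[3] = galaxy$
  sorted[4] = laxy$ga
  sorted[5] = xy$gala
  sorted[6] = y$galax
sorted[2] = axy$gal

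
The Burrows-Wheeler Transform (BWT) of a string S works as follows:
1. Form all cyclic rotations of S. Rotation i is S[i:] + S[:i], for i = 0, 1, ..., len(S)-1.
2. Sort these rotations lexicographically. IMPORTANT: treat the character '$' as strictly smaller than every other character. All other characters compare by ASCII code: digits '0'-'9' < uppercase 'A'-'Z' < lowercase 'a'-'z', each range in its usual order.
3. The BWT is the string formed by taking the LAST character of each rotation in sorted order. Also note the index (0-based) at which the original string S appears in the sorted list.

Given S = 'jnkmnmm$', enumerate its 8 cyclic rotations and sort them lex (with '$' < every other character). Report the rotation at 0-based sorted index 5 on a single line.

All 8 rotations (rotation i = S[i:]+S[:i]):
  rot[0] = jnkmnmm$
  rot[1] = nkmnmm$j
  rot[2] = kmnmm$jn
  rot[3] = mnmm$jnk
  rot[4] = nmm$jnkm
  rot[5] = mm$jnkmn
  rot[6] = m$jnkmnm
  rot[7] = $jnkmnmm
Sorted (with $ < everything):
  sorted[0] = $jnkmnmm
  sorted[1] = jnkmnmm$
  sorted[2] = kmnmm$jn
  sorted[3] = m$jnkmnm
  sorted[4] = mm$jnkmn
  sorted[5] = mnmm$jnk
  sorted[6] = nkmnmm$j
  sorted[7] = nmm$jnkm
sorted[5] = mnmm$jnk

Answer: mnmm$jnk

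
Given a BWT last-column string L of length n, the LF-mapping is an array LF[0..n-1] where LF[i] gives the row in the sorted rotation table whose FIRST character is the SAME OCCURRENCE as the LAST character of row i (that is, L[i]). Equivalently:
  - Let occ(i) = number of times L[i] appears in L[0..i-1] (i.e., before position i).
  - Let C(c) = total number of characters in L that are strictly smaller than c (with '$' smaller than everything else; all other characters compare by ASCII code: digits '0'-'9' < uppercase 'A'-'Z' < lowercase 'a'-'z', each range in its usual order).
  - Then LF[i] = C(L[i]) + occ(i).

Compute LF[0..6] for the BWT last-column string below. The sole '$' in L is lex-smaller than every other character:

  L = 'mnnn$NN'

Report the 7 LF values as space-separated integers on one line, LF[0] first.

Answer: 3 4 5 6 0 1 2

Derivation:
Char counts: '$':1, 'N':2, 'm':1, 'n':3
C (first-col start): C('$')=0, C('N')=1, C('m')=3, C('n')=4
L[0]='m': occ=0, LF[0]=C('m')+0=3+0=3
L[1]='n': occ=0, LF[1]=C('n')+0=4+0=4
L[2]='n': occ=1, LF[2]=C('n')+1=4+1=5
L[3]='n': occ=2, LF[3]=C('n')+2=4+2=6
L[4]='$': occ=0, LF[4]=C('$')+0=0+0=0
L[5]='N': occ=0, LF[5]=C('N')+0=1+0=1
L[6]='N': occ=1, LF[6]=C('N')+1=1+1=2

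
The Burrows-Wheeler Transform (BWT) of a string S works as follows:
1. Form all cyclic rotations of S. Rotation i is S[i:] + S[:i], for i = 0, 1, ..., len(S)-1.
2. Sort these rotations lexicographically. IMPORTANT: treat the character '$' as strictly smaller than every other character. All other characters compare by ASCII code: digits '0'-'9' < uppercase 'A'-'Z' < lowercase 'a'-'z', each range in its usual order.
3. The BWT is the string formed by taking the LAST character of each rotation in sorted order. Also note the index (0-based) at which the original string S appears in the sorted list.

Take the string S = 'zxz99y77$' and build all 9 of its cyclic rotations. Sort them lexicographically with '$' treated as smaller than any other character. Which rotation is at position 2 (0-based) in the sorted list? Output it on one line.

Answer: 77$zxz99y

Derivation:
All 9 rotations (rotation i = S[i:]+S[:i]):
  rot[0] = zxz99y77$
  rot[1] = xz99y77$z
  rot[2] = z99y77$zx
  rot[3] = 99y77$zxz
  rot[4] = 9y77$zxz9
  rot[5] = y77$zxz99
  rot[6] = 77$zxz99y
  rot[7] = 7$zxz99y7
  rot[8] = $zxz99y77
Sorted (with $ < everything):
  sorted[0] = $zxz99y77
  sorted[1] = 7$zxz99y7
  sorted[2] = 77$zxz99y
  sorted[3] = 99y77$zxz
  sorted[4] = 9y77$zxz9
  sorted[5] = xz99y77$z
  sorted[6] = y77$zxz99
  sorted[7] = z99y77$zx
  sorted[8] = zxz99y77$
sorted[2] = 77$zxz99y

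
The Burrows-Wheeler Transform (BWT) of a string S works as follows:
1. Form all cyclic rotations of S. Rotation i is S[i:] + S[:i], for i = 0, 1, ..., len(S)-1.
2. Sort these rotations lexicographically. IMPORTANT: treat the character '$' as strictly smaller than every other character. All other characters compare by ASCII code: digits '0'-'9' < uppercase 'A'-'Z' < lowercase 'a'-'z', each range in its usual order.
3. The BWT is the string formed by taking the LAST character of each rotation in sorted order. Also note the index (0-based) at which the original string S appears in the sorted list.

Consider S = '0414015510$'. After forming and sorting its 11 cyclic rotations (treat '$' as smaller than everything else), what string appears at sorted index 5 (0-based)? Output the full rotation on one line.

Answer: 14015510$04

Derivation:
All 11 rotations (rotation i = S[i:]+S[:i]):
  rot[0] = 0414015510$
  rot[1] = 414015510$0
  rot[2] = 14015510$04
  rot[3] = 4015510$041
  rot[4] = 015510$0414
  rot[5] = 15510$04140
  rot[6] = 5510$041401
  rot[7] = 510$0414015
  rot[8] = 10$04140155
  rot[9] = 0$041401551
  rot[10] = $0414015510
Sorted (with $ < everything):
  sorted[0] = $0414015510
  sorted[1] = 0$041401551
  sorted[2] = 015510$0414
  sorted[3] = 0414015510$
  sorted[4] = 10$04140155
  sorted[5] = 14015510$04
  sorted[6] = 15510$04140
  sorted[7] = 4015510$041
  sorted[8] = 414015510$0
  sorted[9] = 510$0414015
  sorted[10] = 5510$041401
sorted[5] = 14015510$04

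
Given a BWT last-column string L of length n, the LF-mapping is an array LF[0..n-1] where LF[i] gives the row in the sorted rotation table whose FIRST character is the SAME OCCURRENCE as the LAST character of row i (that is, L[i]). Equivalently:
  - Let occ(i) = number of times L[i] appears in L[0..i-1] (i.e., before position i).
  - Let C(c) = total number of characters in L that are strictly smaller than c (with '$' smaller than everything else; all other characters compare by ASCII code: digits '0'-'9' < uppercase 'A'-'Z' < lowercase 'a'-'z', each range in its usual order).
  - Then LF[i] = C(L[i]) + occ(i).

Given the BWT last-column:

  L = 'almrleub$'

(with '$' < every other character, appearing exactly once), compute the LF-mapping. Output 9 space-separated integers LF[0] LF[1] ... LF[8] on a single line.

Char counts: '$':1, 'a':1, 'b':1, 'e':1, 'l':2, 'm':1, 'r':1, 'u':1
C (first-col start): C('$')=0, C('a')=1, C('b')=2, C('e')=3, C('l')=4, C('m')=6, C('r')=7, C('u')=8
L[0]='a': occ=0, LF[0]=C('a')+0=1+0=1
L[1]='l': occ=0, LF[1]=C('l')+0=4+0=4
L[2]='m': occ=0, LF[2]=C('m')+0=6+0=6
L[3]='r': occ=0, LF[3]=C('r')+0=7+0=7
L[4]='l': occ=1, LF[4]=C('l')+1=4+1=5
L[5]='e': occ=0, LF[5]=C('e')+0=3+0=3
L[6]='u': occ=0, LF[6]=C('u')+0=8+0=8
L[7]='b': occ=0, LF[7]=C('b')+0=2+0=2
L[8]='$': occ=0, LF[8]=C('$')+0=0+0=0

Answer: 1 4 6 7 5 3 8 2 0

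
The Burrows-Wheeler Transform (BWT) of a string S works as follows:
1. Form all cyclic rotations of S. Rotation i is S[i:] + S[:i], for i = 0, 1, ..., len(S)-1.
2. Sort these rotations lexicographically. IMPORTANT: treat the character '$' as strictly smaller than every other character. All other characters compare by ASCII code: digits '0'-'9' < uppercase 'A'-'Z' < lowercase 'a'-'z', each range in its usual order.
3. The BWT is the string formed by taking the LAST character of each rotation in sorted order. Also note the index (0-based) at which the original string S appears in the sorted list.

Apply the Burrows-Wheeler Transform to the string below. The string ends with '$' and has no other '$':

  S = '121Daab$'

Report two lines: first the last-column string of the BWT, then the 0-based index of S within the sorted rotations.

Answer: b$211Daa
1

Derivation:
All 8 rotations (rotation i = S[i:]+S[:i]):
  rot[0] = 121Daab$
  rot[1] = 21Daab$1
  rot[2] = 1Daab$12
  rot[3] = Daab$121
  rot[4] = aab$121D
  rot[5] = ab$121Da
  rot[6] = b$121Daa
  rot[7] = $121Daab
Sorted (with $ < everything):
  sorted[0] = $121Daab  (last char: 'b')
  sorted[1] = 121Daab$  (last char: '$')
  sorted[2] = 1Daab$12  (last char: '2')
  sorted[3] = 21Daab$1  (last char: '1')
  sorted[4] = Daab$121  (last char: '1')
  sorted[5] = aab$121D  (last char: 'D')
  sorted[6] = ab$121Da  (last char: 'a')
  sorted[7] = b$121Daa  (last char: 'a')
Last column: b$211Daa
Original string S is at sorted index 1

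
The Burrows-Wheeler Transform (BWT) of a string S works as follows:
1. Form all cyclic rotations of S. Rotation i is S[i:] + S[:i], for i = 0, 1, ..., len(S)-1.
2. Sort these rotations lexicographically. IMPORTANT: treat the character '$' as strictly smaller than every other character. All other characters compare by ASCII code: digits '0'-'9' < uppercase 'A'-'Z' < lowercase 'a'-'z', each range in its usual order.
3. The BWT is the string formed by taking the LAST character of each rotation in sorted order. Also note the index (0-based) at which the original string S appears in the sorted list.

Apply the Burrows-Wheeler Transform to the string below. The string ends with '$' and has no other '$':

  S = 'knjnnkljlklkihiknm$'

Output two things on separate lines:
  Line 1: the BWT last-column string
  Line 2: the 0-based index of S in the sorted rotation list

Answer: mikhlnlnl$ikkjnknkj
9

Derivation:
All 19 rotations (rotation i = S[i:]+S[:i]):
  rot[0] = knjnnkljlklkihiknm$
  rot[1] = njnnkljlklkihiknm$k
  rot[2] = jnnkljlklkihiknm$kn
  rot[3] = nnkljlklkihiknm$knj
  rot[4] = nkljlklkihiknm$knjn
  rot[5] = kljlklkihiknm$knjnn
  rot[6] = ljlklkihiknm$knjnnk
  rot[7] = jlklkihiknm$knjnnkl
  rot[8] = lklkihiknm$knjnnklj
  rot[9] = klkihiknm$knjnnkljl
  rot[10] = lkihiknm$knjnnkljlk
  rot[11] = kihiknm$knjnnkljlkl
  rot[12] = ihiknm$knjnnkljlklk
  rot[13] = hiknm$knjnnkljlklki
  rot[14] = iknm$knjnnkljlklkih
  rot[15] = knm$knjnnkljlklkihi
  rot[16] = nm$knjnnkljlklkihik
  rot[17] = m$knjnnkljlklkihikn
  rot[18] = $knjnnkljlklkihiknm
Sorted (with $ < everything):
  sorted[0] = $knjnnkljlklkihiknm  (last char: 'm')
  sorted[1] = hiknm$knjnnkljlklki  (last char: 'i')
  sorted[2] = ihiknm$knjnnkljlklk  (last char: 'k')
  sorted[3] = iknm$knjnnkljlklkih  (last char: 'h')
  sorted[4] = jlklkihiknm$knjnnkl  (last char: 'l')
  sorted[5] = jnnkljlklkihiknm$kn  (last char: 'n')
  sorted[6] = kihiknm$knjnnkljlkl  (last char: 'l')
  sorted[7] = kljlklkihiknm$knjnn  (last char: 'n')
  sorted[8] = klkihiknm$knjnnkljl  (last char: 'l')
  sorted[9] = knjnnkljlklkihiknm$  (last char: '$')
  sorted[10] = knm$knjnnkljlklkihi  (last char: 'i')
  sorted[11] = ljlklkihiknm$knjnnk  (last char: 'k')
  sorted[12] = lkihiknm$knjnnkljlk  (last char: 'k')
  sorted[13] = lklkihiknm$knjnnklj  (last char: 'j')
  sorted[14] = m$knjnnkljlklkihikn  (last char: 'n')
  sorted[15] = njnnkljlklkihiknm$k  (last char: 'k')
  sorted[16] = nkljlklkihiknm$knjn  (last char: 'n')
  sorted[17] = nm$knjnnkljlklkihik  (last char: 'k')
  sorted[18] = nnkljlklkihiknm$knj  (last char: 'j')
Last column: mikhlnlnl$ikkjnknkj
Original string S is at sorted index 9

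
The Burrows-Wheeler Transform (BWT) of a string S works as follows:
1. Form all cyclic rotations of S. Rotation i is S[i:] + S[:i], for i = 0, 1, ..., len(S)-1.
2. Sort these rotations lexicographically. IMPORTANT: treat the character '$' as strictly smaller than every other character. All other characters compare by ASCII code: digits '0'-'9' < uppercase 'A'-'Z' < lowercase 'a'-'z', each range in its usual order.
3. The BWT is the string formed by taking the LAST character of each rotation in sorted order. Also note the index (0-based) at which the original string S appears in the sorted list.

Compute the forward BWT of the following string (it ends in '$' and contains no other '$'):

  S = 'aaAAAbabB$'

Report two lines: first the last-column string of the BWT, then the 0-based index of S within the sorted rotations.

All 10 rotations (rotation i = S[i:]+S[:i]):
  rot[0] = aaAAAbabB$
  rot[1] = aAAAbabB$a
  rot[2] = AAAbabB$aa
  rot[3] = AAbabB$aaA
  rot[4] = AbabB$aaAA
  rot[5] = babB$aaAAA
  rot[6] = abB$aaAAAb
  rot[7] = bB$aaAAAba
  rot[8] = B$aaAAAbab
  rot[9] = $aaAAAbabB
Sorted (with $ < everything):
  sorted[0] = $aaAAAbabB  (last char: 'B')
  sorted[1] = AAAbabB$aa  (last char: 'a')
  sorted[2] = AAbabB$aaA  (last char: 'A')
  sorted[3] = AbabB$aaAA  (last char: 'A')
  sorted[4] = B$aaAAAbab  (last char: 'b')
  sorted[5] = aAAAbabB$a  (last char: 'a')
  sorted[6] = aaAAAbabB$  (last char: '$')
  sorted[7] = abB$aaAAAb  (last char: 'b')
  sorted[8] = bB$aaAAAba  (last char: 'a')
  sorted[9] = babB$aaAAA  (last char: 'A')
Last column: BaAAba$baA
Original string S is at sorted index 6

Answer: BaAAba$baA
6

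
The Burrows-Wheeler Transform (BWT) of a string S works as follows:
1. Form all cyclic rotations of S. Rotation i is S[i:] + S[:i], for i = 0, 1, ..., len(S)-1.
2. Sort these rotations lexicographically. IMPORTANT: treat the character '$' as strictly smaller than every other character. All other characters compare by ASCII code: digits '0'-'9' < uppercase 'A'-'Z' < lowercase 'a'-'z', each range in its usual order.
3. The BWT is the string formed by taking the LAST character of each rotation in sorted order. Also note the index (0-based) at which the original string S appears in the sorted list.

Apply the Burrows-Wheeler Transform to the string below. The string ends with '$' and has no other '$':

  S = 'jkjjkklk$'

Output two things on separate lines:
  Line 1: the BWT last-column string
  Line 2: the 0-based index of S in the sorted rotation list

Answer: kk$jljjkk
2

Derivation:
All 9 rotations (rotation i = S[i:]+S[:i]):
  rot[0] = jkjjkklk$
  rot[1] = kjjkklk$j
  rot[2] = jjkklk$jk
  rot[3] = jkklk$jkj
  rot[4] = kklk$jkjj
  rot[5] = klk$jkjjk
  rot[6] = lk$jkjjkk
  rot[7] = k$jkjjkkl
  rot[8] = $jkjjkklk
Sorted (with $ < everything):
  sorted[0] = $jkjjkklk  (last char: 'k')
  sorted[1] = jjkklk$jk  (last char: 'k')
  sorted[2] = jkjjkklk$  (last char: '$')
  sorted[3] = jkklk$jkj  (last char: 'j')
  sorted[4] = k$jkjjkkl  (last char: 'l')
  sorted[5] = kjjkklk$j  (last char: 'j')
  sorted[6] = kklk$jkjj  (last char: 'j')
  sorted[7] = klk$jkjjk  (last char: 'k')
  sorted[8] = lk$jkjjkk  (last char: 'k')
Last column: kk$jljjkk
Original string S is at sorted index 2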